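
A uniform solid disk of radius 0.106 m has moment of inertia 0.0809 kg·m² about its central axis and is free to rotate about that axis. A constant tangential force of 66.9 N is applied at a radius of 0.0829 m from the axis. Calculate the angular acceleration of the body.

τ = F·r = (66.9)(0.0829) = 5.546 N·m.
From τ = Iα: α = 5.546/0.08090 = 68.55 rad/s².

α ≈ 68.6 rad/s²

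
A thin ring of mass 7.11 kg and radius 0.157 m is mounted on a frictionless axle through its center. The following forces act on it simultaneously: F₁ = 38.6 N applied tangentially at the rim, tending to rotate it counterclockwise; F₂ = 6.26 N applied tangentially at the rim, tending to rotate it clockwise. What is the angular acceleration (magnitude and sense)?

I = MR² = (7.11)(0.157)² = 0.1753 kg·m².
Taking counterclockwise as positive: τ₁ = +(38.6)(0.157) = +6.060 N·m; τ₂ = −(6.26)(0.157) = −0.9828 N·m.
Net torque τ = 5.077 N·m.
α = τ/I = 5.077/0.1753 = 28.97 rad/s².

α ≈ 29.0 rad/s², counterclockwise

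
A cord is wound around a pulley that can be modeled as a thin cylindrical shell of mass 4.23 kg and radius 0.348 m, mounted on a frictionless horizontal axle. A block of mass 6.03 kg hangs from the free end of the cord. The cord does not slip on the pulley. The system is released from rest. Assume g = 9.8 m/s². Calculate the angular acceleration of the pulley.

α ≈ 16.6 rad/s²

I = MR² = (4.23)(0.348)² = 0.5123 kg·m².
Block: mg − T = ma. Pulley: TR = Iα. No-slip: a = αR, so T = (I/R²)a = 4.230·a.
Then mg = (m + 4.230)a, so a = (6.03)(9.8)/(6.03 + 4.230) = 5.760 m/s².
α = a/R = 5.760/0.348 = 16.55 rad/s².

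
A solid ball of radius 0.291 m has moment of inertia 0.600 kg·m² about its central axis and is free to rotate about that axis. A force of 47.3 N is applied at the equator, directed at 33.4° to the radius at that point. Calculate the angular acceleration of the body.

Only the tangential component produces torque: τ = F R sinθ = (47.3)(0.291) sin 33.4° = 7.577 N·m.
Newton's second law for rotation, τ = Iα, gives α = τ/I = 7.577/0.6000 = 12.63 rad/s².

α ≈ 12.6 rad/s²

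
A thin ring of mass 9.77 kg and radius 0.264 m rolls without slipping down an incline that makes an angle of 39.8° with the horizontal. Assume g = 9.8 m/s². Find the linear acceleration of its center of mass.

a ≈ 3.14 m/s²

Translation along the incline: Mg sinθ − f = Ma.
Rotation about the center: fR = Iα with I = MR². No-slip gives a = αR, so f = (I/R²)a = M a.
Substituting: Mg sinθ = (1 + 1.000)Ma, so a = g sinθ/(1 + 1.000) = (9.8) sin 39.8° / 2.000 = 3.137 m/s².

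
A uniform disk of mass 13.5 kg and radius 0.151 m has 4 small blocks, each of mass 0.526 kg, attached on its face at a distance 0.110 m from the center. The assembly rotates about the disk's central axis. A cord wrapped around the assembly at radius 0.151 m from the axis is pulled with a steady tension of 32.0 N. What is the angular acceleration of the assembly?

α ≈ 26.9 rad/s²

I_disk = ½MR² = ½(13.5)(0.151)² = 0.1539 kg·m².
I_blocks = 4·m·r² = 4(0.526)(0.110)² = 0.02546 kg·m².
Total I = 0.1794 kg·m².
τ = F r = (32.0)(0.151) = 4.832 N·m.
α = τ/I = 4.832/0.1794 = 26.94 rad/s².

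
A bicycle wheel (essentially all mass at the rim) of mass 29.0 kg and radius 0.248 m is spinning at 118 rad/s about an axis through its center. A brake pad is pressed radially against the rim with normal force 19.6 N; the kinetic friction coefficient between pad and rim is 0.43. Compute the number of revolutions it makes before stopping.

≈ 946 revolutions

I = MR² = (29.0)(0.248)² = 1.784 kg·m².
Friction force f = μN = (0.43)(19.6) = 8.428 N at the rim; torque magnitude τ = fR = 2.090 N·m, opposing ω.
|α| = τ/I = 2.090/1.784 = 1.172 rad/s² (deceleration).
ω² = ω₀² − 2|α|θ with ω = 0 ⇒ θ = ω₀²/(2|α|) = 5941 rad = 945.5 rev.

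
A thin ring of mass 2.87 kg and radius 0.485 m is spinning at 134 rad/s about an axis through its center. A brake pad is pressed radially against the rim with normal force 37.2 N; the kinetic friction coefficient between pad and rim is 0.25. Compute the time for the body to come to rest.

t ≈ 20.1 s

I = MR² = (2.87)(0.485)² = 0.6751 kg·m².
Friction force f = μN = (0.25)(37.2) = 9.300 N at the rim; torque magnitude τ = fR = 4.511 N·m, opposing ω.
|α| = τ/I = 4.511/0.6751 = 6.681 rad/s² (deceleration).
0 = ω₀ − |α|t ⇒ t = ω₀/|α| = 134/6.681 = 20.06 s.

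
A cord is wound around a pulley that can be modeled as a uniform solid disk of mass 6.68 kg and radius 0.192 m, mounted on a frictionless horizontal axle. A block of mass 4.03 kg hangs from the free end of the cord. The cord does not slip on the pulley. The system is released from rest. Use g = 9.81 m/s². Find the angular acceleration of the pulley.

I = ½MR² = (1/2)(6.68)(0.192)² = 0.1231 kg·m².
Block: mg − T = ma. Pulley: TR = Iα. No-slip: a = αR, so T = (I/R²)a = 3.340·a.
Then mg = (m + 3.340)a, so a = (4.03)(9.81)/(4.03 + 3.340) = 5.364 m/s².
α = a/R = 5.364/0.192 = 27.94 rad/s².

α ≈ 27.9 rad/s²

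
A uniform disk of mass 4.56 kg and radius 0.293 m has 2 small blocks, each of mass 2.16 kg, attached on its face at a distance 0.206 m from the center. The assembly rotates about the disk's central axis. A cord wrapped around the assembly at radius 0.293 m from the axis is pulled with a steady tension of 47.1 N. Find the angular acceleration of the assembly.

I_disk = ½MR² = ½(4.56)(0.293)² = 0.1957 kg·m².
I_blocks = 2·m·r² = 2(2.16)(0.206)² = 0.1833 kg·m².
Total I = 0.3791 kg·m².
τ = F r = (47.1)(0.293) = 13.80 N·m.
α = τ/I = 13.80/0.3791 = 36.41 rad/s².

α ≈ 36.4 rad/s²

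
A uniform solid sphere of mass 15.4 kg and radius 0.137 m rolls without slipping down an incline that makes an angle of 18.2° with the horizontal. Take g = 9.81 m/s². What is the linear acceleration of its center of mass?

a ≈ 2.19 m/s²

Translation along the incline: Mg sinθ − f = Ma.
Rotation about the center: fR = Iα with I = (2/5)MR². No-slip gives a = αR, so f = (I/R²)a = (2/5)M a.
Substituting: Mg sinθ = (1 + 0.4000)Ma, so a = g sinθ/(1 + 0.4000) = (9.81) sin 18.2° / 1.400 = 2.189 m/s².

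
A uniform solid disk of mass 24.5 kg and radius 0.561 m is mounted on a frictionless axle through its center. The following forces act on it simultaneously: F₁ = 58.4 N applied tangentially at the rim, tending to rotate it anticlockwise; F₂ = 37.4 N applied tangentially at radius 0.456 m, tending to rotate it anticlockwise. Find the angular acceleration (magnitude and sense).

I = ½MR² = (1/2)(24.5)(0.561)² = 3.855 kg·m².
Taking anticlockwise as positive: τ₁ = +(58.4)(0.561) = +32.76 N·m; τ₂ = +(37.4)(0.456) = +17.05 N·m.
Net torque τ = 49.82 N·m.
α = τ/I = 49.82/3.855 = 12.92 rad/s².

α ≈ 12.9 rad/s², anticlockwise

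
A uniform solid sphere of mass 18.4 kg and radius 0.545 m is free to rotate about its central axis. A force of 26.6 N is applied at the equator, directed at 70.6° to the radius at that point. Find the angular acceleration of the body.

I = (2/5)MR² = (2/5)(18.4)(0.545)² = 2.186 kg·m².
Only the tangential component produces torque: τ = F R sinθ = (26.6)(0.545) sin 70.6° = 13.67 N·m.
Newton's second law for rotation, τ = Iα, gives α = τ/I = 13.67/2.186 = 6.255 rad/s².

α ≈ 6.25 rad/s²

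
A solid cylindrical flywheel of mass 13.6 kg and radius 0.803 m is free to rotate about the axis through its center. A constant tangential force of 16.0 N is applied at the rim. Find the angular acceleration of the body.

I = ½MR² = (1/2)(13.6)(0.803)² = 4.385 kg·m².
τ = F R = (16.0)(0.803) = 12.85 N·m.
From τ = Iα: α = 12.85/4.385 = 2.930 rad/s².

α ≈ 2.93 rad/s²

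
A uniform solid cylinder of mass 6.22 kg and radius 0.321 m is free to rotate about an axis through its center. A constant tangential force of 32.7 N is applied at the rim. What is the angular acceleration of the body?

I = ½MR² = (1/2)(6.22)(0.321)² = 0.3205 kg·m².
τ = F R = (32.7)(0.321) = 10.50 N·m.
From τ = Iα: α = 10.50/0.3205 = 32.76 rad/s².

α ≈ 32.8 rad/s²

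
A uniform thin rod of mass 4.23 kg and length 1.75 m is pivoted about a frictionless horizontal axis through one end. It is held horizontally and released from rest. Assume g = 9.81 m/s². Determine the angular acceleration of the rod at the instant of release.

About the pivot, I = (1/3)ML² = (1/3)(4.23)(1.75)² = 4.318 kg·m².
The weight acts at the center, a distance L/2 = 0.8750 m from the pivot; τ = Mg(L/2) = 36.31 N·m.
α = τ/I = 36.31/4.318 = 8.409 rad/s².
(Equivalently α = (3g/(2L)) = 8.409 rad/s².)

α ≈ 8.41 rad/s²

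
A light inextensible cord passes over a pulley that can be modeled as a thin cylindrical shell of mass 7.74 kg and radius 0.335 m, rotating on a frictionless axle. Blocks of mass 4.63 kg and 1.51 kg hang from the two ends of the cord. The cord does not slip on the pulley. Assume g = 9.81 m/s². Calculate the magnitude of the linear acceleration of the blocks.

I = MR² = (7.74)(0.335)² = 0.8686 kg·m².
Heavier block: m₁g − T₁ = m₁a. Lighter block: T₂ − m₂g = m₂a.
Pulley: (T₁ − T₂)R = Iα = I(a/R), so T₁ − T₂ = (I/R²)a = 1·M_p a = 7.740·a.
Adding the three: (m₁ − m₂)g = (m₁ + m₂ + 7.740)a, so a = (4.63 − 1.51)(9.81)/(4.63 + 1.51 + 7.740) = 2.205 m/s².

a ≈ 2.21 m/s²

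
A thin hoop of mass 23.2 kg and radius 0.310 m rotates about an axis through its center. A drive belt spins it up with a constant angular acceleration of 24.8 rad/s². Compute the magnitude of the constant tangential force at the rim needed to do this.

F ≈ 178 N

I = MR² = (23.2)(0.310)² = 2.230 kg·m².
The required torque is τ = Iα = (2.230)(24.80) = 55.29 N·m.
A tangential force at the rim gives τ = FR, so F = τ/R = 55.29/0.310 = 178.4 N.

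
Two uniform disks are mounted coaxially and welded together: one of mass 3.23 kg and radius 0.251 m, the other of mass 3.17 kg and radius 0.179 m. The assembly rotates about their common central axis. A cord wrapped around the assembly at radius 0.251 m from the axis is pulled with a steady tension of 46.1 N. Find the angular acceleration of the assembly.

I = ½M₁R₁² + ½M₂R₂² = ½(3.23)(0.251)² + ½(3.17)(0.179)² = 0.1525 kg·m².
τ = F r = (46.1)(0.251) = 11.57 N·m.
α = τ/I = 11.57/0.1525 = 75.86 rad/s².

α ≈ 75.9 rad/s²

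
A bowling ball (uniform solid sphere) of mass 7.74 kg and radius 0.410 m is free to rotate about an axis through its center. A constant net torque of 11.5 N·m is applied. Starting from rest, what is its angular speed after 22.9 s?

ω ≈ 506 rad/s

I = (2/5)MR² = (2/5)(7.74)(0.410)² = 0.5204 kg·m².
α = τ/I = 11.5/0.5204 = 22.10 rad/s².
ω = ω₀ + αt = 0 + (22.10)(22.9) = 506.0 rad/s.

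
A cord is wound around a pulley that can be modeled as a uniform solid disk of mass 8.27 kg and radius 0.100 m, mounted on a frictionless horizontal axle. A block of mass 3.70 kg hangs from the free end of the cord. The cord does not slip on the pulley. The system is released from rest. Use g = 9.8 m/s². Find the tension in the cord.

I = ½MR² = (1/2)(8.27)(0.100)² = 0.04135 kg·m².
Block: mg − T = ma. Pulley: TR = Iα. No-slip: a = αR, so T = (I/R²)a = 4.135·a.
Then mg = (m + 4.135)a, so a = (3.70)(9.8)/(3.70 + 4.135) = 4.628 m/s².
T = 4.135·a = 19.14 N.

T ≈ 19.1 N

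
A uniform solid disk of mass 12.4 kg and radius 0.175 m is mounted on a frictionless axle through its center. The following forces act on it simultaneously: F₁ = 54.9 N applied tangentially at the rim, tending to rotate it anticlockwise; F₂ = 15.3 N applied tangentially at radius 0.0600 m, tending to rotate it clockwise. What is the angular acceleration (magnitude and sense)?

I = ½MR² = (1/2)(12.4)(0.175)² = 0.1899 kg·m².
Taking anticlockwise as positive: τ₁ = +(54.9)(0.175) = +9.607 N·m; τ₂ = −(15.3)(0.0600) = −0.9180 N·m.
Net torque τ = 8.690 N·m.
α = τ/I = 8.690/0.1899 = 45.76 rad/s².

α ≈ 45.8 rad/s², anticlockwise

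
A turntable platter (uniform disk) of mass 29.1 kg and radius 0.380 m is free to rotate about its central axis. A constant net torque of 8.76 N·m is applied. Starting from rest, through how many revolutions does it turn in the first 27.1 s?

≈ 244 revolutions

I = ½MR² = (1/2)(29.1)(0.380)² = 2.101 kg·m².
α = τ/I = 8.76/2.101 = 4.169 rad/s².
θ = ½αt² = ½(4.169)(27.1)² = 1531 rad.
Revolutions = θ/(2π) = 243.7.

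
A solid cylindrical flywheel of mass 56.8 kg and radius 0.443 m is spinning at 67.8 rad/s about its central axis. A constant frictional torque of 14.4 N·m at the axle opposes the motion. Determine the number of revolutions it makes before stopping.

≈ 142 revolutions

I = ½MR² = (1/2)(56.8)(0.443)² = 5.573 kg·m².
The net torque has magnitude 14.4 N·m, opposing ω.
|α| = τ/I = 14.40/5.573 = 2.584 rad/s² (deceleration).
ω² = ω₀² − 2|α|θ with ω = 0 ⇒ θ = ω₀²/(2|α|) = 889.6 rad = 141.6 rev.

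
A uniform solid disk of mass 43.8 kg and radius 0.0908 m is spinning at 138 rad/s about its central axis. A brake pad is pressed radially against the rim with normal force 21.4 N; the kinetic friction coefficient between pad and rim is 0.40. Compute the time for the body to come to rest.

t ≈ 32.1 s

I = ½MR² = (1/2)(43.8)(0.0908)² = 0.1806 kg·m².
Friction force f = μN = (0.40)(21.4) = 8.560 N at the rim; torque magnitude τ = fR = 0.7772 N·m, opposing ω.
|α| = τ/I = 0.7772/0.1806 = 4.305 rad/s² (deceleration).
0 = ω₀ − |α|t ⇒ t = ω₀/|α| = 138/4.305 = 32.06 s.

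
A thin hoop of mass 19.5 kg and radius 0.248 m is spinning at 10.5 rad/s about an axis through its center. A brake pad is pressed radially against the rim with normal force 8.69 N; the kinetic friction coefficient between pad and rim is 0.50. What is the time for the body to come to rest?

I = MR² = (19.5)(0.248)² = 1.199 kg·m².
Friction force f = μN = (0.50)(8.69) = 4.345 N at the rim; torque magnitude τ = fR = 1.078 N·m, opposing ω.
|α| = τ/I = 1.078/1.199 = 0.8985 rad/s² (deceleration).
0 = ω₀ − |α|t ⇒ t = ω₀/|α| = 10.5/0.8985 = 11.69 s.

t ≈ 11.7 s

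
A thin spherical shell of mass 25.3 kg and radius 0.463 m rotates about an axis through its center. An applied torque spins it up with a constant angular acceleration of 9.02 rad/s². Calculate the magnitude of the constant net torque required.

τ ≈ 32.6 N·m

I = (2/3)MR² = (2/3)(25.3)(0.463)² = 3.616 kg·m².
τ = Iα = (3.616)(9.020) = 32.61 N·m.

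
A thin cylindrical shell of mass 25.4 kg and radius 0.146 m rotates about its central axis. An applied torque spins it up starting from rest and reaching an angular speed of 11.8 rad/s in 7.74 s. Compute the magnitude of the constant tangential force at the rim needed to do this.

I = MR² = (25.4)(0.146)² = 0.5414 kg·m².
α = Δω/Δt = (11.8 − 0)/7.74 = 1.525 rad/s².
The required torque is τ = Iα = (0.5414)(1.525) = 0.8254 N·m.
A tangential force at the rim gives τ = FR, so F = τ/R = 0.8254/0.146 = 5.654 N.

F ≈ 5.65 N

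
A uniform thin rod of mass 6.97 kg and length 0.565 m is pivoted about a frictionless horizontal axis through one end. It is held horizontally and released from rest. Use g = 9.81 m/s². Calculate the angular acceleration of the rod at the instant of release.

α ≈ 26.0 rad/s²

About the pivot, I = (1/3)ML² = (1/3)(6.97)(0.565)² = 0.7417 kg·m².
The weight acts at the center, a distance L/2 = 0.2825 m from the pivot; τ = Mg(L/2) = 19.32 N·m.
α = τ/I = 19.32/0.7417 = 26.04 rad/s².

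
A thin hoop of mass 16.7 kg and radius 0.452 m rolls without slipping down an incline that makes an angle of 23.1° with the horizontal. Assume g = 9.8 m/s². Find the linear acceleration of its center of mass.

Translation along the incline: Mg sinθ − f = Ma.
Rotation about the center: fR = Iα with I = MR². No-slip gives a = αR, so f = (I/R²)a = M a.
Substituting: Mg sinθ = (1 + 1.000)Ma, so a = g sinθ/(1 + 1.000) = (9.8) sin 23.1° / 2.000 = 1.922 m/s².

a ≈ 1.92 m/s²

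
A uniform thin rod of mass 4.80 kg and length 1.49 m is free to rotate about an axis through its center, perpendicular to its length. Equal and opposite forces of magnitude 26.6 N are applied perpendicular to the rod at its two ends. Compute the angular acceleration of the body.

I = (1/12)ML² = (1/12)(4.80)(1.49)² = 0.8880 kg·m².
The couple gives τ = F·(L/2) + F·(L/2) = F L = (26.6)(1.49) = 39.63 N·m.
From τ = Iα: α = 39.63/0.8880 = 44.63 rad/s².

α ≈ 44.6 rad/s²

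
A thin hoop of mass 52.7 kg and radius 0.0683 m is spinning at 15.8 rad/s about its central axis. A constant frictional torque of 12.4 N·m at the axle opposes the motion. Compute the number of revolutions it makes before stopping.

≈ 0.394 revolutions

I = MR² = (52.7)(0.0683)² = 0.2458 kg·m².
The net torque has magnitude 12.4 N·m, opposing ω.
|α| = τ/I = 12.40/0.2458 = 50.44 rad/s² (deceleration).
ω² = ω₀² − 2|α|θ with ω = 0 ⇒ θ = ω₀²/(2|α|) = 2.475 rad = 0.3939 rev.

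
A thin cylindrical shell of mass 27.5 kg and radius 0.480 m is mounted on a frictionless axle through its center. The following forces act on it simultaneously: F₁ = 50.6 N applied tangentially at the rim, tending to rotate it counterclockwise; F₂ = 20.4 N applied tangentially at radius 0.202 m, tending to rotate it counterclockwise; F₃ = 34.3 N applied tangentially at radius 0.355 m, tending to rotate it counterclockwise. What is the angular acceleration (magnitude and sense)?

I = MR² = (27.5)(0.480)² = 6.336 kg·m².
Taking counterclockwise as positive: τ₁ = +(50.6)(0.480) = +24.29 N·m; τ₂ = +(20.4)(0.202) = +4.121 N·m; τ₃ = +(34.3)(0.355) = +12.18 N·m.
Net torque τ = 40.59 N·m.
α = τ/I = 40.59/6.336 = 6.406 rad/s².

α ≈ 6.41 rad/s², counterclockwise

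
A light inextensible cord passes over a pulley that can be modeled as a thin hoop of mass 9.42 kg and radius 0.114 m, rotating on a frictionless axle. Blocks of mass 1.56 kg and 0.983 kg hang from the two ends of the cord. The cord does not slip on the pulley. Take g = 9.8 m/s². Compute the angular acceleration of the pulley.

I = MR² = (9.42)(0.114)² = 0.1224 kg·m².
Heavier block: m₁g − T₁ = m₁a. Lighter block: T₂ − m₂g = m₂a.
Pulley: (T₁ − T₂)R = Iα = I(a/R), so T₁ − T₂ = (I/R²)a = 1·M_p a = 9.420·a.
Adding the three: (m₁ − m₂)g = (m₁ + m₂ + 9.420)a, so a = (1.56 − 0.983)(9.8)/(1.56 + 0.983 + 9.420) = 0.4727 m/s².
α = a/R = 0.4727/0.114 = 4.146 rad/s².

α ≈ 4.15 rad/s²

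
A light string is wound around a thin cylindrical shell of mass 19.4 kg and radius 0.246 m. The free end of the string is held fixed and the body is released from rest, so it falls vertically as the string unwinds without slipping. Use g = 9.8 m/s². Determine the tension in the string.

T ≈ 95.1 N

Translation: Mg − T = Ma. Rotation about the center: TR = Iα with I = MR².
With a = αR: T = (I/R²)a = M a, so Mg = (1 + 1.000)Ma.
a = g/(1 + 1.000) = 9.8/2.000 = 4.900 m/s².
T = 1.000·M·a = (1.000)(19.4)(4.900) = 95.06 N.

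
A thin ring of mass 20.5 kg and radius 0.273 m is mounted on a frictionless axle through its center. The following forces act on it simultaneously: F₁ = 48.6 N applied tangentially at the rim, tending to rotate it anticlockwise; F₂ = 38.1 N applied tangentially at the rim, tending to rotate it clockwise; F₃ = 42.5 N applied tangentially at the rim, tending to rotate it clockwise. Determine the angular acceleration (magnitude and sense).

I = MR² = (20.5)(0.273)² = 1.528 kg·m².
Taking anticlockwise as positive: τ₁ = +(48.6)(0.273) = +13.27 N·m; τ₂ = −(38.1)(0.273) = −10.40 N·m; τ₃ = −(42.5)(0.273) = −11.60 N·m.
Net torque τ = -8.736 N·m.
α = τ/I = -8.736/1.528 = -5.718 rad/s².

α ≈ 5.72 rad/s², clockwise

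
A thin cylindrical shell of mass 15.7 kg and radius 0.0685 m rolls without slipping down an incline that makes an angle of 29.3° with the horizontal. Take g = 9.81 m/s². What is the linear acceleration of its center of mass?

Translation along the incline: Mg sinθ − f = Ma.
Rotation about the center: fR = Iα with I = MR². No-slip gives a = αR, so f = (I/R²)a = M a.
Substituting: Mg sinθ = (1 + 1.000)Ma, so a = g sinθ/(1 + 1.000) = (9.81) sin 29.3° / 2.000 = 2.400 m/s².

a ≈ 2.40 m/s²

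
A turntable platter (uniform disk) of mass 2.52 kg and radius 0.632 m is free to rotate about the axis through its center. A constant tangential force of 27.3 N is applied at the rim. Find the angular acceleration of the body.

I = ½MR² = (1/2)(2.52)(0.632)² = 0.5033 kg·m².
τ = F R = (27.3)(0.632) = 17.25 N·m.
Newton's second law for rotation, τ = Iα, gives α = τ/I = 17.25/0.5033 = 34.28 rad/s².

α ≈ 34.3 rad/s²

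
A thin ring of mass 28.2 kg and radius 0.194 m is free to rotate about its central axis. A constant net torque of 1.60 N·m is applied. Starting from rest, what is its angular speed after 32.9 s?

ω ≈ 49.6 rad/s

I = MR² = (28.2)(0.194)² = 1.061 kg·m².
α = τ/I = 1.60/1.061 = 1.508 rad/s².
ω = ω₀ + αt = 0 + (1.508)(32.9) = 49.60 rad/s.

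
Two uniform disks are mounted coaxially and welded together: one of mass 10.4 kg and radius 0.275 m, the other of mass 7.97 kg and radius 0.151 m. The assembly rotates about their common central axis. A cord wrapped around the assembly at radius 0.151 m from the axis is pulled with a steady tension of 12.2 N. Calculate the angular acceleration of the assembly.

I = ½M₁R₁² + ½M₂R₂² = ½(10.4)(0.275)² + ½(7.97)(0.151)² = 0.4841 kg·m².
τ = F r = (12.2)(0.151) = 1.842 N·m.
α = τ/I = 1.842/0.4841 = 3.805 rad/s².

α ≈ 3.81 rad/s²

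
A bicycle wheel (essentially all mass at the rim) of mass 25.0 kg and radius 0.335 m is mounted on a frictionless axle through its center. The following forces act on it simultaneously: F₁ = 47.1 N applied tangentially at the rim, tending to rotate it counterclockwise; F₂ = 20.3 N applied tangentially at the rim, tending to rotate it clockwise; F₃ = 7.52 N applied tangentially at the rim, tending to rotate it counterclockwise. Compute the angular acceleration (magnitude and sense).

I = MR² = (25.0)(0.335)² = 2.806 kg·m².
Taking counterclockwise as positive: τ₁ = +(47.1)(0.335) = +15.78 N·m; τ₂ = −(20.3)(0.335) = −6.801 N·m; τ₃ = +(7.52)(0.335) = +2.519 N·m.
Net torque τ = 11.50 N·m.
α = τ/I = 11.50/2.806 = 4.098 rad/s².

α ≈ 4.10 rad/s², counterclockwise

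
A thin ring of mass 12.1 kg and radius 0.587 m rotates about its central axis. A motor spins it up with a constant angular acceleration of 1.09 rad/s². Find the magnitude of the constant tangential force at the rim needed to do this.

I = MR² = (12.1)(0.587)² = 4.169 kg·m².
The required torque is τ = Iα = (4.169)(1.090) = 4.545 N·m.
A tangential force at the rim gives τ = FR, so F = τ/R = 4.545/0.587 = 7.742 N.

F ≈ 7.74 N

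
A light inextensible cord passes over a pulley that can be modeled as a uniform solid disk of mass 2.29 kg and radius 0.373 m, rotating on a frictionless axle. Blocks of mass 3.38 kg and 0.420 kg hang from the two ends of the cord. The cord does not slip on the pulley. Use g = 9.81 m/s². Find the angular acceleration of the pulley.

I = ½MR² = (1/2)(2.29)(0.373)² = 0.1593 kg·m².
Heavier block: m₁g − T₁ = m₁a. Lighter block: T₂ − m₂g = m₂a.
Pulley: (T₁ − T₂)R = Iα = I(a/R), so T₁ − T₂ = (I/R²)a = (1/2)M_p a = 1.145·a.
Adding the three: (m₁ − m₂)g = (m₁ + m₂ + 1.145)a, so a = (3.38 − 0.420)(9.81)/(3.38 + 0.420 + 1.145) = 5.872 m/s².
α = a/R = 5.872/0.373 = 15.74 rad/s².

α ≈ 15.7 rad/s²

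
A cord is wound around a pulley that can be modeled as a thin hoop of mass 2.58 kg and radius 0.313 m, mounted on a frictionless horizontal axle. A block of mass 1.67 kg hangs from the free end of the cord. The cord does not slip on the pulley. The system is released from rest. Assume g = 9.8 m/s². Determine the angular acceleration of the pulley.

α ≈ 12.3 rad/s²

I = MR² = (2.58)(0.313)² = 0.2528 kg·m².
Block: mg − T = ma. Pulley: TR = Iα. No-slip: a = αR, so T = (I/R²)a = 2.580·a.
Then mg = (m + 2.580)a, so a = (1.67)(9.8)/(1.67 + 2.580) = 3.851 m/s².
α = a/R = 3.851/0.313 = 12.30 rad/s².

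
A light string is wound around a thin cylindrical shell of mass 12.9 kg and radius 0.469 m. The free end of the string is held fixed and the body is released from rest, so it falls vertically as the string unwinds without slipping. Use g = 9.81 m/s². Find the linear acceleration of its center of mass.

Translation: Mg − T = Ma. Rotation about the center: TR = Iα with I = MR².
With a = αR: T = (I/R²)a = M a, so Mg = (1 + 1.000)Ma.
a = g/(1 + 1.000) = 9.81/2.000 = 4.905 m/s².

a ≈ 4.91 m/s²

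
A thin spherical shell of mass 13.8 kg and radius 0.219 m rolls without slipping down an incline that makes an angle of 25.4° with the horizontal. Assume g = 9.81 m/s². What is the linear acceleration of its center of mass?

Translation along the incline: Mg sinθ − f = Ma.
Rotation about the center: fR = Iα with I = (2/3)MR². No-slip gives a = αR, so f = (I/R²)a = (2/3)M a.
Substituting: Mg sinθ = (1 + 0.6667)Ma, so a = g sinθ/(1 + 0.6667) = (9.81) sin 25.4° / 1.667 = 2.525 m/s².

a ≈ 2.52 m/s²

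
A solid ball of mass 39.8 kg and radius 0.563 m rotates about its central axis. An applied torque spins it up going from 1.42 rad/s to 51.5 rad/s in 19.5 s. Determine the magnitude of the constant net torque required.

I = (2/5)MR² = (2/5)(39.8)(0.563)² = 5.046 kg·m².
α = Δω/Δt = (51.5 − 1.42)/19.5 = 2.568 rad/s².
τ = Iα = (5.046)(2.568) = 12.96 N·m.

τ ≈ 13.0 N·m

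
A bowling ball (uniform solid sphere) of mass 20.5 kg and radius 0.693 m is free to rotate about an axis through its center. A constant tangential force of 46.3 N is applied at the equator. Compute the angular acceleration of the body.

I = (2/5)MR² = (2/5)(20.5)(0.693)² = 3.938 kg·m².
τ = F R = (46.3)(0.693) = 32.09 N·m.
From τ = Iα: α = 32.09/3.938 = 8.148 rad/s².

α ≈ 8.15 rad/s²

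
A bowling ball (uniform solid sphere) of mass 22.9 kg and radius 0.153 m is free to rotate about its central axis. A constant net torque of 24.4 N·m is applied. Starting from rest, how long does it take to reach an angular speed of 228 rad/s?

I = (2/5)MR² = (2/5)(22.9)(0.153)² = 0.2144 kg·m².
α = τ/I = 24.4/0.2144 = 113.8 rad/s².
ω = αt ⇒ t = ω/α = 228/113.8 = 2.004 s.

t ≈ 2.00 s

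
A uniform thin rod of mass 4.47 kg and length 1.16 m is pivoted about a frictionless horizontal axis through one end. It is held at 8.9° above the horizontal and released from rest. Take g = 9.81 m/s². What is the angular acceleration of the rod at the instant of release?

About the pivot, I = (1/3)ML² = (1/3)(4.47)(1.16)² = 2.005 kg·m².
The weight acts at the center, a distance L/2 = 0.5800 m from the pivot; τ = Mg(L/2) cos 8.9° = 25.13 N·m.
α = τ/I = 25.13/2.005 = 12.53 rad/s².

α ≈ 12.5 rad/s²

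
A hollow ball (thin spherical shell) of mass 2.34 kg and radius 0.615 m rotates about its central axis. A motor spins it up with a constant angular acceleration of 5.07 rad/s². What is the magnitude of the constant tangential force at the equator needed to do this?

F ≈ 4.86 N

I = (2/3)MR² = (2/3)(2.34)(0.615)² = 0.5900 kg·m².
The required torque is τ = Iα = (0.5900)(5.070) = 2.991 N·m.
A tangential force at the equator gives τ = FR, so F = τ/R = 2.991/0.615 = 4.864 N.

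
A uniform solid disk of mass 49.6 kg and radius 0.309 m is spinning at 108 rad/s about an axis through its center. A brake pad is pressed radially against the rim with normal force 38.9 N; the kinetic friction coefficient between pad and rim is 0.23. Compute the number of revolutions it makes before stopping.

≈ 795 revolutions

I = ½MR² = (1/2)(49.6)(0.309)² = 2.368 kg·m².
Friction force f = μN = (0.23)(38.9) = 8.947 N at the rim; torque magnitude τ = fR = 2.765 N·m, opposing ω.
|α| = τ/I = 2.765/2.368 = 1.168 rad/s² (deceleration).
ω² = ω₀² − 2|α|θ with ω = 0 ⇒ θ = ω₀²/(2|α|) = 4995 rad = 795.0 rev.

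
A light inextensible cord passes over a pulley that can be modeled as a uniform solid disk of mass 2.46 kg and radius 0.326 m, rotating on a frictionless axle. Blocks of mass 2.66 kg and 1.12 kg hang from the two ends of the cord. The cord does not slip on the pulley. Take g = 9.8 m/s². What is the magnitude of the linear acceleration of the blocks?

a ≈ 3.01 m/s²

I = ½MR² = (1/2)(2.46)(0.326)² = 0.1307 kg·m².
Heavier block: m₁g − T₁ = m₁a. Lighter block: T₂ − m₂g = m₂a.
Pulley: (T₁ − T₂)R = Iα = I(a/R), so T₁ − T₂ = (I/R²)a = (1/2)M_p a = 1.230·a.
Adding the three: (m₁ − m₂)g = (m₁ + m₂ + 1.230)a, so a = (2.66 − 1.12)(9.8)/(2.66 + 1.12 + 1.230) = 3.012 m/s².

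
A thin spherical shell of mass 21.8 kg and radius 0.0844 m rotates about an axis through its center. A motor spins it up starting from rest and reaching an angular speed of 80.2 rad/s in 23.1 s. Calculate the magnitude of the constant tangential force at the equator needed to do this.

I = (2/3)MR² = (2/3)(21.8)(0.0844)² = 0.1035 kg·m².
α = Δω/Δt = (80.2 − 0)/23.1 = 3.472 rad/s².
The required torque is τ = Iα = (0.1035)(3.472) = 0.3594 N·m.
A tangential force at the equator gives τ = FR, so F = τ/R = 0.3594/0.0844 = 4.259 N.

F ≈ 4.26 N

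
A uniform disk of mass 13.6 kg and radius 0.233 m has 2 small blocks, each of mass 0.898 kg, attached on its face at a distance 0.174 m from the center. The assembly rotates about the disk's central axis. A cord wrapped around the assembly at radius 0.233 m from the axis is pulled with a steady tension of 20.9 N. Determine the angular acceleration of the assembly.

α ≈ 11.5 rad/s²

I_disk = ½MR² = ½(13.6)(0.233)² = 0.3692 kg·m².
I_blocks = 2·m·r² = 2(0.898)(0.174)² = 0.05438 kg·m².
Total I = 0.4235 kg·m².
τ = F r = (20.9)(0.233) = 4.870 N·m.
α = τ/I = 4.870/0.4235 = 11.50 rad/s².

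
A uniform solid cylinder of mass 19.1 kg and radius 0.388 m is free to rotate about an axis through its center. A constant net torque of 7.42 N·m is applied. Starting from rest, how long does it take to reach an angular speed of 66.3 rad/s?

I = ½MR² = (1/2)(19.1)(0.388)² = 1.438 kg·m².
α = τ/I = 7.42/1.438 = 5.161 rad/s².
ω = αt ⇒ t = ω/α = 66.3/5.161 = 12.85 s.

t ≈ 12.8 s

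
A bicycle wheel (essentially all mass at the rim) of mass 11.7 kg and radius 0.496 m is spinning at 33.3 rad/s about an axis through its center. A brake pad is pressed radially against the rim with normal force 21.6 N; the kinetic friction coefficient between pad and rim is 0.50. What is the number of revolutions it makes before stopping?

≈ 47.4 revolutions

I = MR² = (11.7)(0.496)² = 2.878 kg·m².
Friction force f = μN = (0.50)(21.6) = 10.80 N at the rim; torque magnitude τ = fR = 5.357 N·m, opposing ω.
|α| = τ/I = 5.357/2.878 = 1.861 rad/s² (deceleration).
ω² = ω₀² − 2|α|θ with ω = 0 ⇒ θ = ω₀²/(2|α|) = 297.9 rad = 47.42 rev.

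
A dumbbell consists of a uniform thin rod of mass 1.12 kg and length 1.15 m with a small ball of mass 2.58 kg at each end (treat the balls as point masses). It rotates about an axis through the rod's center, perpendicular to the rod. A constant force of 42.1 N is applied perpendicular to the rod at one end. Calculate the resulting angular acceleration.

I_rod = (1/12)ML² = (1/12)(1.12)(1.15)² = 0.1234 kg·m².
I_balls = 2·m·(L/2)² = 2(2.58)(0.5750)² = 1.706 kg·m².
Total I = 1.829 kg·m².
τ = F·(L/2) = (42.1)(0.575) = 24.21 N·m.
α = τ/I = 24.21/1.829 = 13.23 rad/s².

α ≈ 13.2 rad/s²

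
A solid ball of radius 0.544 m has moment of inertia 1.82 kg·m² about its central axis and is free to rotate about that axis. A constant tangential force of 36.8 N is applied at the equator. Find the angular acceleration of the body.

τ = F R = (36.8)(0.544) = 20.02 N·m.
Newton's second law for rotation, τ = Iα, gives α = τ/I = 20.02/1.820 = 11.00 rad/s².

α ≈ 11.0 rad/s²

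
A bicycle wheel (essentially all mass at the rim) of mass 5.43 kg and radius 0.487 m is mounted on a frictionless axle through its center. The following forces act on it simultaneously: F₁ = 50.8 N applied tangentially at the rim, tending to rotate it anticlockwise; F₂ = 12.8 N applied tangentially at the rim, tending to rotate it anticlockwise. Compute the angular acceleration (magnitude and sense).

α ≈ 24.1 rad/s², anticlockwise

I = MR² = (5.43)(0.487)² = 1.288 kg·m².
Taking anticlockwise as positive: τ₁ = +(50.8)(0.487) = +24.74 N·m; τ₂ = +(12.8)(0.487) = +6.234 N·m.
Net torque τ = 30.97 N·m.
α = τ/I = 30.97/1.288 = 24.05 rad/s².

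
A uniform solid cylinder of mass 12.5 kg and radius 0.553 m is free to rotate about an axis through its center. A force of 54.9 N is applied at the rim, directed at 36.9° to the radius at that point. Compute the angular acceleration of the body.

α ≈ 9.54 rad/s²

I = ½MR² = (1/2)(12.5)(0.553)² = 1.911 kg·m².
Only the tangential component produces torque: τ = F R sinθ = (54.9)(0.553) sin 36.9° = 18.23 N·m.
From τ = Iα: α = 18.23/1.911 = 9.537 rad/s².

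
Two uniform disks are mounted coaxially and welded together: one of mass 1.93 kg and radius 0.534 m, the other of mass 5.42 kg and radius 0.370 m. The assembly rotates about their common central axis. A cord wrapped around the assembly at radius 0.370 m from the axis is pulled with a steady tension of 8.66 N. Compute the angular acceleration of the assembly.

I = ½M₁R₁² + ½M₂R₂² = ½(1.93)(0.534)² + ½(5.42)(0.370)² = 0.6462 kg·m².
τ = F r = (8.66)(0.370) = 3.204 N·m.
α = τ/I = 3.204/0.6462 = 4.959 rad/s².

α ≈ 4.96 rad/s²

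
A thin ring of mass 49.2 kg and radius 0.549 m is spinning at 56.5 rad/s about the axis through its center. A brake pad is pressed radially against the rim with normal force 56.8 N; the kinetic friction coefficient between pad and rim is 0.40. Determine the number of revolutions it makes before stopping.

≈ 302 revolutions

I = MR² = (49.2)(0.549)² = 14.83 kg·m².
Friction force f = μN = (0.40)(56.8) = 22.72 N at the rim; torque magnitude τ = fR = 12.47 N·m, opposing ω.
|α| = τ/I = 12.47/14.83 = 0.8411 rad/s² (deceleration).
ω² = ω₀² − 2|α|θ with ω = 0 ⇒ θ = ω₀²/(2|α|) = 1898 rad = 302.0 rev.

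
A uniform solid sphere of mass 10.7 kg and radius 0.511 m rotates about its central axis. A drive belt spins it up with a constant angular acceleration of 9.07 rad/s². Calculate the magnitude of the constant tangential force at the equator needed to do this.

F ≈ 19.8 N

I = (2/5)MR² = (2/5)(10.7)(0.511)² = 1.118 kg·m².
The required torque is τ = Iα = (1.118)(9.070) = 10.14 N·m.
A tangential force at the equator gives τ = FR, so F = τ/R = 10.14/0.511 = 19.84 N.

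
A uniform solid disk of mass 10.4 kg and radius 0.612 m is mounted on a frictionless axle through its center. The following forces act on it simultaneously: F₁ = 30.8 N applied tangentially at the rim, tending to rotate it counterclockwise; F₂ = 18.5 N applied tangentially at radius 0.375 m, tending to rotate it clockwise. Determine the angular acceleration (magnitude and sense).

α ≈ 6.12 rad/s², counterclockwise

I = ½MR² = (1/2)(10.4)(0.612)² = 1.948 kg·m².
Taking counterclockwise as positive: τ₁ = +(30.8)(0.612) = +18.85 N·m; τ₂ = −(18.5)(0.375) = −6.938 N·m.
Net torque τ = 11.91 N·m.
α = τ/I = 11.91/1.948 = 6.116 rad/s².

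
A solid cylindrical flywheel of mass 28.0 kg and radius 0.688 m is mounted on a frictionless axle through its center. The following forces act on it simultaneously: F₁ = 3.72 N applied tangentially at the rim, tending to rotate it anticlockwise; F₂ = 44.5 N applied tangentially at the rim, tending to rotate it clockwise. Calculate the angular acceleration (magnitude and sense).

α ≈ 4.23 rad/s², clockwise

I = ½MR² = (1/2)(28.0)(0.688)² = 6.627 kg·m².
Taking anticlockwise as positive: τ₁ = +(3.72)(0.688) = +2.559 N·m; τ₂ = −(44.5)(0.688) = −30.62 N·m.
Net torque τ = -28.06 N·m.
α = τ/I = -28.06/6.627 = -4.234 rad/s².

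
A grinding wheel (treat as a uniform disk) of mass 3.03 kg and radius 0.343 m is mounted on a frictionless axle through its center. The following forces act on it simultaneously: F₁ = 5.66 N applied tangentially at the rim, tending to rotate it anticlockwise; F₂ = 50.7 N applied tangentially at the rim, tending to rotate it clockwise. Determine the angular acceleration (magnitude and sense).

α ≈ 86.7 rad/s², clockwise

I = ½MR² = (1/2)(3.03)(0.343)² = 0.1782 kg·m².
Taking anticlockwise as positive: τ₁ = +(5.66)(0.343) = +1.941 N·m; τ₂ = −(50.7)(0.343) = −17.39 N·m.
Net torque τ = -15.45 N·m.
α = τ/I = -15.45/0.1782 = -86.67 rad/s².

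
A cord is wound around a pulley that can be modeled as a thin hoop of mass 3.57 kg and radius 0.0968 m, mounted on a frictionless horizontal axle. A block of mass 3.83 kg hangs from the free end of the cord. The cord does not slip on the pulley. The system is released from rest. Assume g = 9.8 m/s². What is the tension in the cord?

T ≈ 18.1 N

I = MR² = (3.57)(0.0968)² = 0.03345 kg·m².
Block: mg − T = ma. Pulley: TR = Iα. No-slip: a = αR, so T = (I/R²)a = 3.570·a.
Then mg = (m + 3.570)a, so a = (3.83)(9.8)/(3.83 + 3.570) = 5.072 m/s².
T = 3.570·a = 18.11 N.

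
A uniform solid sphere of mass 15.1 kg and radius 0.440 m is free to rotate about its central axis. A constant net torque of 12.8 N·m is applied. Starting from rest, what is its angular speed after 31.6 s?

I = (2/5)MR² = (2/5)(15.1)(0.440)² = 1.169 kg·m².
α = τ/I = 12.8/1.169 = 10.95 rad/s².
ω = ω₀ + αt = 0 + (10.95)(31.6) = 345.9 rad/s.

ω ≈ 346 rad/s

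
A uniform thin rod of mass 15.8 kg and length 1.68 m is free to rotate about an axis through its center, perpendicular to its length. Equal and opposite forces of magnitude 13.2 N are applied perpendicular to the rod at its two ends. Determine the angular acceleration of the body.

α ≈ 5.97 rad/s²

I = (1/12)ML² = (1/12)(15.8)(1.68)² = 3.716 kg·m².
The couple gives τ = F·(L/2) + F·(L/2) = F L = (13.2)(1.68) = 22.18 N·m.
From τ = Iα: α = 22.18/3.716 = 5.967 rad/s².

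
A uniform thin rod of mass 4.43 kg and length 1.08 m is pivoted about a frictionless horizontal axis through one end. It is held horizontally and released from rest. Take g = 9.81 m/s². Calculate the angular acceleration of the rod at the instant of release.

About the pivot, I = (1/3)ML² = (1/3)(4.43)(1.08)² = 1.722 kg·m².
The weight acts at the center, a distance L/2 = 0.5400 m from the pivot; τ = Mg(L/2) = 23.47 N·m.
α = τ/I = 23.47/1.722 = 13.63 rad/s².

α ≈ 13.6 rad/s²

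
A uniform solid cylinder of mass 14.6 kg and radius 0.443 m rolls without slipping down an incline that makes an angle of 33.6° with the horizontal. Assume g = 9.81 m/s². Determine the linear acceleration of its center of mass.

a ≈ 3.62 m/s²

Translation along the incline: Mg sinθ − f = Ma.
Rotation about the center: fR = Iα with I = ½MR². No-slip gives a = αR, so f = (I/R²)a = (1/2)M a.
Substituting: Mg sinθ = (1 + 0.5000)Ma, so a = g sinθ/(1 + 0.5000) = (9.81) sin 33.6° / 1.500 = 3.619 m/s².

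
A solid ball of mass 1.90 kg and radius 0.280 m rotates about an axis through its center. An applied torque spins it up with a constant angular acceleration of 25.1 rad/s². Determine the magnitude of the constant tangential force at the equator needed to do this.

I = (2/5)MR² = (2/5)(1.90)(0.280)² = 0.05958 kg·m².
The required torque is τ = Iα = (0.05958)(25.10) = 1.496 N·m.
A tangential force at the equator gives τ = FR, so F = τ/R = 1.496/0.280 = 5.341 N.

F ≈ 5.34 N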